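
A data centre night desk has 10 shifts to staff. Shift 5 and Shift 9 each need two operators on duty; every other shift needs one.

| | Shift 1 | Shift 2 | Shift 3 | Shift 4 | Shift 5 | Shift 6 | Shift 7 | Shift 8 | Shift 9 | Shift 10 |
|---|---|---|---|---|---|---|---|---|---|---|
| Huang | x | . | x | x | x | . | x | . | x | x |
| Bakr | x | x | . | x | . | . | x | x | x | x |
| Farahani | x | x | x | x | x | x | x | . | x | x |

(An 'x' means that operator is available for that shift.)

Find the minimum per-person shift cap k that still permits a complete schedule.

4

With 3 operators and 12 worker-slots to fill, someone must work at least ⌈12/3⌉ = 4 shifts, so k ≥ 4.
k = 4 works: Shift 1→Huang, Shift 2→Bakr, Shift 3→Huang, Shift 4→Huang, Shift 5→Huang+Farahani, Shift 6→Farahani, Shift 7→Bakr, Shift 8→Bakr, Shift 9→Bakr+Farahani, Shift 10→Farahani.
Loads: Huang 4, Bakr 4, Farahani 4 — all ≤ 4.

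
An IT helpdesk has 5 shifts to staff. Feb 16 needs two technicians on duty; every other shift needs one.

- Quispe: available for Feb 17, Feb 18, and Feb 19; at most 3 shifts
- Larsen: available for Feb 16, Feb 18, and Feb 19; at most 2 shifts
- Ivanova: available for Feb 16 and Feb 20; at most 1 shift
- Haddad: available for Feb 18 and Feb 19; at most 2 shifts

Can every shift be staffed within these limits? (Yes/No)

Total capacity is 8 and 6 slots are needed, so capacity alone doesn't rule it out.
Shifts {Feb 16, Feb 20} need 3 worker-slots in total, but the technicians available for any of those shifts (Larsen and Ivanova) can supply at most 2 among them. So no valid schedule exists.

No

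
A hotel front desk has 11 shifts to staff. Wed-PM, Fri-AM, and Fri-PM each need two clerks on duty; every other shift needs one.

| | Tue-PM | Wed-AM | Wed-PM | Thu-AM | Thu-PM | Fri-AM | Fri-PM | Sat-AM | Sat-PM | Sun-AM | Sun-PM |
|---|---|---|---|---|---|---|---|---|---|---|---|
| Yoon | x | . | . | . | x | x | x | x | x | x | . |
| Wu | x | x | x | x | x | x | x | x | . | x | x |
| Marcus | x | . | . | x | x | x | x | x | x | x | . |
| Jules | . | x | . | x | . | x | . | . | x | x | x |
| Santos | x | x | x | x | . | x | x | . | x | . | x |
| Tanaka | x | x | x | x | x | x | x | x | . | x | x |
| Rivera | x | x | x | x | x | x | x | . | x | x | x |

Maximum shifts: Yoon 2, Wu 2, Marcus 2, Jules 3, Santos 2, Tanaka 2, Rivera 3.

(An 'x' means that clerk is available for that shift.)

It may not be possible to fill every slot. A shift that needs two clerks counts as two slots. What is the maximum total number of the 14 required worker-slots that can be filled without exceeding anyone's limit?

14

Total capacity across all clerks is 2+2+2+3+2+2+3 = 16, and 14 slots are needed, so at most 14 can be filled.
An assignment achieving 14: Tue-PM→Marcus, Wed-AM→Wu, Wed-PM→Wu+Santos, Thu-AM→Jules, Thu-PM→Yoon, Fri-AM→Tanaka+Rivera, Fri-PM→Santos+Tanaka, Sat-AM→Yoon, Sat-PM→Marcus, Sun-AM→Jules, Sun-PM→Jules.
Loads: Yoon 2/2, Wu 2/2, Marcus 2/2, Jules 3/3, Santos 2/2, Tanaka 2/2, Rivera 1/3.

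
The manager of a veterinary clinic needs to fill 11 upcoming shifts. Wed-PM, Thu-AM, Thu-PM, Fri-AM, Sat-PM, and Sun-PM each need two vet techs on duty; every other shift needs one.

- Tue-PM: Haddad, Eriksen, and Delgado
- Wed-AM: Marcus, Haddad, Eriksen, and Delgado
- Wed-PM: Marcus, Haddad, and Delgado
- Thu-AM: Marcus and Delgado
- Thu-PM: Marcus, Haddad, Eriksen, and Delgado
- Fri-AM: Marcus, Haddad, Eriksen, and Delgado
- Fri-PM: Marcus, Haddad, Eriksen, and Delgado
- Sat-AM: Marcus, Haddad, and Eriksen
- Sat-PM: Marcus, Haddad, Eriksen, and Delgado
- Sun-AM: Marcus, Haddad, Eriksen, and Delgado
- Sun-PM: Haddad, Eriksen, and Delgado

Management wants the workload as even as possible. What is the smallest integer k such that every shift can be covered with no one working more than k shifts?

With 4 vet techs and 17 worker-slots to fill, someone must work at least ⌈17/4⌉ = 5 shifts, so k ≥ 5.
k = 5 works: Tue-PM→Haddad, Wed-AM→Marcus, Wed-PM→Marcus+Haddad, Thu-AM→Marcus+Delgado, Thu-PM→Haddad+Eriksen, Fri-AM→Eriksen+Delgado, Fri-PM→Marcus, Sat-AM→Marcus, Sat-PM→Eriksen+Delgado, Sun-AM→Haddad, Sun-PM→Haddad+Eriksen.
Loads: Marcus 5, Haddad 5, Eriksen 4, Delgado 3 — all ≤ 5.

5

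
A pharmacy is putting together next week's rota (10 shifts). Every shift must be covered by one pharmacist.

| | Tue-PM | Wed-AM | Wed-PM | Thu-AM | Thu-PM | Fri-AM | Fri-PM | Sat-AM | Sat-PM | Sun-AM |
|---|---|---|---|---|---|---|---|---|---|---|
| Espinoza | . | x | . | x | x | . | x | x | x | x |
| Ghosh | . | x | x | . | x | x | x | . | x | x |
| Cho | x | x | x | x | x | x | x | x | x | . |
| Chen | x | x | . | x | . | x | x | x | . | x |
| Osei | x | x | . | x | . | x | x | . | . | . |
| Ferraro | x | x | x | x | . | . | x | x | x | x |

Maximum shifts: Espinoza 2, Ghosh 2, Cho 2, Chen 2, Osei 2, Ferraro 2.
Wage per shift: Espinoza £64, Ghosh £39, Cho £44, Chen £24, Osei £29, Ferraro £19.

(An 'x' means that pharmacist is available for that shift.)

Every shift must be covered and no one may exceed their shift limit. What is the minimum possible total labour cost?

£310

Picking the cheapest available pharmacist for each shift independently would cost £215, but that ignores the shift limits.
An optimal schedule: Tue-PM→Ferraro, Wed-AM→Osei, Wed-PM→Ferraro, Thu-AM→Osei, Thu-PM→Ghosh, Fri-AM→Chen, Fri-PM→Cho, Sat-AM→Chen, Sat-PM→Cho, Sun-AM→Ghosh.
Total: 19 + 29 + 19 + 29 + 39 + 24 + 44 + 24 + 44 + 39 = £310.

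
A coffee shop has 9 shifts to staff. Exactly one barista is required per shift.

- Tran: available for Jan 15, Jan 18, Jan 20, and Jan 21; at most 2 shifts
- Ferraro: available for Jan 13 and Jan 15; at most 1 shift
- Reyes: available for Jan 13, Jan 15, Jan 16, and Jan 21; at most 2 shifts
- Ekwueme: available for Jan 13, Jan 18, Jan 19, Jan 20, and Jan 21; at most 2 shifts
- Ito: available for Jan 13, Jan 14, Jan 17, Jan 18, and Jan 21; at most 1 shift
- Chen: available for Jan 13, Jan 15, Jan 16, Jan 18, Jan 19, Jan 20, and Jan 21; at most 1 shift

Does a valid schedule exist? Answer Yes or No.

No

Total capacity is 9 and 9 slots are needed, so capacity alone doesn't rule it out.
Shifts {Jan 14, Jan 17} need 2 worker-slots in total, but the baristas available for any of those shifts (Ito) can supply at most 1 among them. So no valid schedule exists.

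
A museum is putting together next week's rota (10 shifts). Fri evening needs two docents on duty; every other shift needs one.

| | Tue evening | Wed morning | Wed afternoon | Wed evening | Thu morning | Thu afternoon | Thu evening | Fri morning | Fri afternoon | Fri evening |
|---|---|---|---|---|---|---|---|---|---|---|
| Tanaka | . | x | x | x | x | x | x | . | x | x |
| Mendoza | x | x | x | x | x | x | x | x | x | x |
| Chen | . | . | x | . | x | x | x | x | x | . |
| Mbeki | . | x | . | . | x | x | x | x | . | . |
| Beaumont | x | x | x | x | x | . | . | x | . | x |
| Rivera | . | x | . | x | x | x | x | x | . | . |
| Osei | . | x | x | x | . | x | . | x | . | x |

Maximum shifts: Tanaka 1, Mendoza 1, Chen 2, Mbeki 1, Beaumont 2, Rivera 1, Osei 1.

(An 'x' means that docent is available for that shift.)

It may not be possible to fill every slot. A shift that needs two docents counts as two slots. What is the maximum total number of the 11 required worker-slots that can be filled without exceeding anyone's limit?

Total capacity across all docents is 1+1+2+1+2+1+1 = 9, and 11 slots are needed, so at most 9 can be filled.
An assignment achieving 9: Tue evening→Mendoza, Wed morning→Mbeki, Wed afternoon→Chen, Wed evening→Beaumont, Thu morning→Rivera, Thu evening→Chen, Fri afternoon→Tanaka, Fri evening→Beaumont+Osei.
Loads: Tanaka 1/1, Mendoza 1/1, Chen 2/2, Mbeki 1/1, Beaumont 2/2, Rivera 1/1, Osei 1/1.

9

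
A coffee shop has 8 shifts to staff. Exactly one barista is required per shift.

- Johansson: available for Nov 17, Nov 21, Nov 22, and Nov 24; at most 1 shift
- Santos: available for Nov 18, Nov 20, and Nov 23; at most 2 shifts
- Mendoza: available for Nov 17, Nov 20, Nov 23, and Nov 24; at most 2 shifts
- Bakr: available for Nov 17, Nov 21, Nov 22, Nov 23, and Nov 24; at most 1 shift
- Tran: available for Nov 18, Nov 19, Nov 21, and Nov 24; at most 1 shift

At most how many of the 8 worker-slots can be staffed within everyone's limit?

Total capacity across all baristas is 1+2+2+1+1 = 7, and 8 slots are needed, so at most 7 can be filled.
An assignment achieving 7: Nov 17→Mendoza, Nov 18→Santos, Nov 19→Tran, Nov 20→Santos, Nov 21→Bakr, Nov 22→Johansson, Nov 23→Mendoza.
Loads: Johansson 1/1, Santos 2/2, Mendoza 2/2, Bakr 1/1, Tran 1/1.

7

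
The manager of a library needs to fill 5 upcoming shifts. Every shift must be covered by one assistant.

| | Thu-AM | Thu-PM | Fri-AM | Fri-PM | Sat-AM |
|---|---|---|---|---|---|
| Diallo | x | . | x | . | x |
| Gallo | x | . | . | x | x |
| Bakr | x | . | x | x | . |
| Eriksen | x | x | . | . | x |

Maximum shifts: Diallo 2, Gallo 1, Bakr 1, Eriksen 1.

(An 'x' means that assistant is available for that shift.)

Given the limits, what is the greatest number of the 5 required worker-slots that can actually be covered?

5

Total capacity across all assistants is 2+1+1+1 = 5, and 5 slots are needed, so at most 5 can be filled.
An assignment achieving 5: Thu-AM→Bakr, Thu-PM→Eriksen, Fri-AM→Diallo, Fri-PM→Gallo, Sat-AM→Diallo.
Loads: Diallo 2/2, Gallo 1/1, Bakr 1/1, Eriksen 1/1.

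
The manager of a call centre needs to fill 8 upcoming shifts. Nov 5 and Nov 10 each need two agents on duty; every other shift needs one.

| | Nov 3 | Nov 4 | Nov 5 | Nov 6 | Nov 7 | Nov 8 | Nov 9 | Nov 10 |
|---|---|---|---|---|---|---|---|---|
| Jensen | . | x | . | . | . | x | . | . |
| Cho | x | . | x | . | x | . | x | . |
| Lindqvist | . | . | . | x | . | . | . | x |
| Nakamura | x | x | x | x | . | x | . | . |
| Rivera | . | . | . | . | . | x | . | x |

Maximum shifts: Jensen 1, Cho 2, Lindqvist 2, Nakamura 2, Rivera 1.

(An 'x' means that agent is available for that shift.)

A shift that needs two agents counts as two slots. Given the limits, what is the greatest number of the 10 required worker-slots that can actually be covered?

8

Total capacity across all agents is 1+2+2+2+1 = 8, and 10 slots are needed, so at most 8 can be filled.
An assignment achieving 8: Nov 3→Nakamura, Nov 4→Jensen, Nov 5→Nakamura, Nov 6→Lindqvist, Nov 7→Cho, Nov 9→Cho, Nov 10→Lindqvist+Rivera.
Loads: Jensen 1/1, Cho 2/2, Lindqvist 2/2, Nakamura 2/2, Rivera 1/1.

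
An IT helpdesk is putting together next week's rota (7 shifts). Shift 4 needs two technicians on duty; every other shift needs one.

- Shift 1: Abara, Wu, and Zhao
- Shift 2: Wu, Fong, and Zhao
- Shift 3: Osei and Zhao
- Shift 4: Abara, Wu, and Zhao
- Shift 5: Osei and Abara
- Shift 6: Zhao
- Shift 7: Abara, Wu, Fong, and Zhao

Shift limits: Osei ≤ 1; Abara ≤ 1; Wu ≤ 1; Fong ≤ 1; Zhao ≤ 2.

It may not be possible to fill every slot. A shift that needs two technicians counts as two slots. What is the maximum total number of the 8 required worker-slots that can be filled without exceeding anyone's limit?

6

Total capacity across all technicians is 1+1+1+1+2 = 6, and 8 slots are needed, so at most 6 can be filled.
An assignment achieving 6: Shift 1→Wu, Shift 2→Fong, Shift 3→Osei, Shift 4→Zhao, Shift 5→Abara, Shift 6→Zhao.
Loads: Osei 1/1, Abara 1/1, Wu 1/1, Fong 1/1, Zhao 2/2.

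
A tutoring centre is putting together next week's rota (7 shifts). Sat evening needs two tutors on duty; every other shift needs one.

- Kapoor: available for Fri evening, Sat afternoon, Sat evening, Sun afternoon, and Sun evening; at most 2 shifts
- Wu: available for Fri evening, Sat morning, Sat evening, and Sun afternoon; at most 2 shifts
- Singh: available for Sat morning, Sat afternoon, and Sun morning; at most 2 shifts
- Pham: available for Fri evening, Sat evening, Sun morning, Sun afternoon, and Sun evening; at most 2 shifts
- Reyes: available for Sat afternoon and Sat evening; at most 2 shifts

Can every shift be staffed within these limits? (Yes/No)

One valid schedule: Fri evening→Kapoor, Sat morning→Wu, Sat afternoon→Singh, Sat evening→Pham+Reyes, Sun morning→Singh, Sun afternoon→Wu, Sun evening→Kapoor.
Loads: Kapoor 2/2, Wu 2/2, Singh 2/2, Pham 1/2, Reyes 1/2 — all within limits.

Yes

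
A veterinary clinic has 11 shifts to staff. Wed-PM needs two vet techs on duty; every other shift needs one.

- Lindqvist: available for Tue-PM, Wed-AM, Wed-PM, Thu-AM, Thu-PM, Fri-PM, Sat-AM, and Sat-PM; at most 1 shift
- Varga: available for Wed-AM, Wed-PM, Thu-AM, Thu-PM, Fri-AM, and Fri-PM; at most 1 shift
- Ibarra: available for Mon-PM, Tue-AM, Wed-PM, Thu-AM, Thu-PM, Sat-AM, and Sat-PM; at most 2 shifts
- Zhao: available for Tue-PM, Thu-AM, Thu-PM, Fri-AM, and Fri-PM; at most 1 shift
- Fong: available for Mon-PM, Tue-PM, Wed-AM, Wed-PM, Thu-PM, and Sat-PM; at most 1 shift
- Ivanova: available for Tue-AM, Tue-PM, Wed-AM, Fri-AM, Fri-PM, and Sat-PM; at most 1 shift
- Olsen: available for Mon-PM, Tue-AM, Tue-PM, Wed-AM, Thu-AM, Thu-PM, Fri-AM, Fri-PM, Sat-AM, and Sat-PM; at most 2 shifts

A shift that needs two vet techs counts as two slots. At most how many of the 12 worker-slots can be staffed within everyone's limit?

Total capacity across all vet techs is 1+1+2+1+1+1+2 = 9, and 12 slots are needed, so at most 9 can be filled.
An assignment achieving 9: Mon-PM→Ibarra, Tue-AM→Ibarra, Tue-PM→Ivanova, Wed-AM→Olsen, Wed-PM→Varga+Fong, Thu-AM→Olsen, Fri-AM→Zhao, Sat-AM→Lindqvist.
Loads: Lindqvist 1/1, Varga 1/1, Ibarra 2/2, Zhao 1/1, Fong 1/1, Ivanova 1/1, Olsen 2/2.

9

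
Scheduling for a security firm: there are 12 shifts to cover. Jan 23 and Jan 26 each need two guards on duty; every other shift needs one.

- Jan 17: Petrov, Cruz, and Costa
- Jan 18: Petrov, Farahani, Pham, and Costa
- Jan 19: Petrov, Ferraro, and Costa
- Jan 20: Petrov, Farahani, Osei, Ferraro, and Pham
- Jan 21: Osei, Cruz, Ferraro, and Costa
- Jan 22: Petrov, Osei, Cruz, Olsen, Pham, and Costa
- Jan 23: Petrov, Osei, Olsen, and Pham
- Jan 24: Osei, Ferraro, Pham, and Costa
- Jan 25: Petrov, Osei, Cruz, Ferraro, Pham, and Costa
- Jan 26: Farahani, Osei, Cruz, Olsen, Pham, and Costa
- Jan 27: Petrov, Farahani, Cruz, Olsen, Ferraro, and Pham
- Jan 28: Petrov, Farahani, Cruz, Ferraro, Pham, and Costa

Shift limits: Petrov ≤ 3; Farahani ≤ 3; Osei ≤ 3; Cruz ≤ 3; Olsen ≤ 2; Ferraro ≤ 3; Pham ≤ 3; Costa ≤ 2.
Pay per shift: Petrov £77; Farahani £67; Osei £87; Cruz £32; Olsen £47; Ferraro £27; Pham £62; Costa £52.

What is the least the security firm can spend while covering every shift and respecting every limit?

£628

Picking the cheapest available guard for each shift independently would cost £493, but that ignores the shift limits.
An optimal schedule: Jan 17→Cruz, Jan 18→Costa, Jan 19→Ferraro, Jan 20→Pham, Jan 21→Ferraro, Jan 22→Cruz, Jan 23→Olsen+Pham, Jan 24→Ferraro, Jan 25→Cruz, Jan 26→Pham+Farahani, Jan 27→Olsen, Jan 28→Costa.
Total: 32 + 52 + 27 + 62 + 27 + 32 + 47 + 62 + 27 + 32 + 62 + 67 + 47 + 52 = £628.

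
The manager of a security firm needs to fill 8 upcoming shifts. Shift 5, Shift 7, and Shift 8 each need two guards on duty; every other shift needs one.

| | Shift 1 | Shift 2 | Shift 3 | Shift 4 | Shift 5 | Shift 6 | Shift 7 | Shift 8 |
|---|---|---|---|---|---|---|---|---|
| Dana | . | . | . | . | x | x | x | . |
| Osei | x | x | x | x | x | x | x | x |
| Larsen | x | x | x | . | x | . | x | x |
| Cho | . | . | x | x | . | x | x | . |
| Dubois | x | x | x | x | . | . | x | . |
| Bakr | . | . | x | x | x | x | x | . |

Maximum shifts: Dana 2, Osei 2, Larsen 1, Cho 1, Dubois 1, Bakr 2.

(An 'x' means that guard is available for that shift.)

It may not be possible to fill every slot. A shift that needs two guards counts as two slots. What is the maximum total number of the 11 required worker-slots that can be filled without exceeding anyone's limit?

9

Total capacity across all guards is 2+2+1+1+1+2 = 9, and 11 slots are needed, so at most 9 can be filled.
An assignment achieving 9: Shift 1→Osei, Shift 2→Dubois, Shift 3→Bakr, Shift 4→Cho, Shift 5→Dana+Bakr, Shift 6→Dana, Shift 8→Osei+Larsen.
Loads: Dana 2/2, Osei 2/2, Larsen 1/1, Cho 1/1, Dubois 1/1, Bakr 2/2.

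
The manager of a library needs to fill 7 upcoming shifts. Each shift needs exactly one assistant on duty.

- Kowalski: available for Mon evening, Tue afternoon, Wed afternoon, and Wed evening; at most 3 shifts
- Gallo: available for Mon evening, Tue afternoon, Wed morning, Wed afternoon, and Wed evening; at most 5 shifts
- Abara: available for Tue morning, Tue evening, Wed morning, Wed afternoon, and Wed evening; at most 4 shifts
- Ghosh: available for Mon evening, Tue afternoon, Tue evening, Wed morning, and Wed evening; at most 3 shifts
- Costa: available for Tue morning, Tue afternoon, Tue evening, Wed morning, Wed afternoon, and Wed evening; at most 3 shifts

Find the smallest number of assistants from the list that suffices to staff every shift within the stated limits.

2

7 slots to fill and no one can take more than 5, so at least ⌈7/5⌉ = 2 assistants are needed.
Kowalski and Abara alone can cover everything: Mon evening→Kowalski, Tue morning→Abara, Tue afternoon→Kowalski, Tue evening→Abara, Wed morning→Abara, Wed afternoon→Kowalski, Wed evening→Abara.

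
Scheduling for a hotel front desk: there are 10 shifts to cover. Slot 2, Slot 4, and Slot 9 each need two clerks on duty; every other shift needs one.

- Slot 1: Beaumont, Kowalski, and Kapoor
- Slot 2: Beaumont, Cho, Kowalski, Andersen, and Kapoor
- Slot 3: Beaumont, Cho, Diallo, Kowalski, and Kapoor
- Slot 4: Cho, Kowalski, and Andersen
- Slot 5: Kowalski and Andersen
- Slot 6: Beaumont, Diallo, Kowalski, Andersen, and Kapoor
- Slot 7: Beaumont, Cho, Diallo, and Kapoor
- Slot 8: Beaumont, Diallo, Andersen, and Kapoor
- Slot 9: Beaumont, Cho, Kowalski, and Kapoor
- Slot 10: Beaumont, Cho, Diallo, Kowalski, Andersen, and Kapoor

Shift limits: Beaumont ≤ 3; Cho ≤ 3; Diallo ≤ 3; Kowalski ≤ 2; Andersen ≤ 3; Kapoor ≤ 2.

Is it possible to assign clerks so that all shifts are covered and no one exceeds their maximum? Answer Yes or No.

Yes

One valid schedule: Slot 1→Beaumont, Slot 2→Andersen+Kapoor, Slot 3→Cho, Slot 4→Cho+Kowalski, Slot 5→Kowalski, Slot 6→Diallo, Slot 7→Beaumont, Slot 8→Beaumont, Slot 9→Cho+Kapoor, Slot 10→Diallo.
Loads: Beaumont 3/3, Cho 3/3, Diallo 2/3, Kowalski 2/2, Andersen 1/3, Kapoor 2/2 — all within limits.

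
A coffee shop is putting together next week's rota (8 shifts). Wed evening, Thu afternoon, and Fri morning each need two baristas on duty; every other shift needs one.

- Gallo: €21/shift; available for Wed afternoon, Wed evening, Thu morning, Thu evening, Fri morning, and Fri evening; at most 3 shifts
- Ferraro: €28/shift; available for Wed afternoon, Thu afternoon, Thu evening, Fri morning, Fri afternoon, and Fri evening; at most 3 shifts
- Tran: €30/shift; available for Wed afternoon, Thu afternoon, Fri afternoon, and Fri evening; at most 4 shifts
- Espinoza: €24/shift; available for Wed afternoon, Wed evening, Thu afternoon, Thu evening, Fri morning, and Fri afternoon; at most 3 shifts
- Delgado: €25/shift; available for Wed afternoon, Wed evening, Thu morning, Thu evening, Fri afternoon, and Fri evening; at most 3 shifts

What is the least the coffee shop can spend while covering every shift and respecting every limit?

Picking the cheapest available barista for each shift independently would cost €250, but that ignores the shift limits.
An optimal schedule: Wed afternoon→Ferraro, Wed evening→Gallo+Espinoza, Thu morning→Gallo, Thu afternoon→Espinoza+Ferraro, Thu evening→Delgado, Fri morning→Gallo+Espinoza, Fri afternoon→Delgado, Fri evening→Delgado.
Total: 28 + 21 + 24 + 21 + 24 + 28 + 25 + 21 + 24 + 25 + 25 = €266.

€266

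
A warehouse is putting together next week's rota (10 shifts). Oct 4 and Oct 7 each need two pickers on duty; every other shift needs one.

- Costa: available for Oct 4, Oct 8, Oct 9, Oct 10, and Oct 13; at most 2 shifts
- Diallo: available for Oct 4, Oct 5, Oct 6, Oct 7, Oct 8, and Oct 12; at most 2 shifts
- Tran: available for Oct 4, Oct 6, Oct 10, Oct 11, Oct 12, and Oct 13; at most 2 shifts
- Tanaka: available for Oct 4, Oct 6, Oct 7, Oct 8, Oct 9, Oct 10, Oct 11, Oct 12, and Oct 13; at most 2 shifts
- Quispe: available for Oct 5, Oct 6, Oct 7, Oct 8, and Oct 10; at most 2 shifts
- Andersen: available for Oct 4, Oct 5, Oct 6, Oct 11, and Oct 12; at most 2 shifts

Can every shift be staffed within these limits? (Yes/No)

One valid schedule: Oct 4→Tran+Andersen, Oct 5→Diallo, Oct 6→Quispe, Oct 7→Diallo+Tanaka, Oct 8→Tanaka, Oct 9→Costa, Oct 10→Quispe, Oct 11→Tran, Oct 12→Andersen, Oct 13→Costa.
Loads: Costa 2/2, Diallo 2/2, Tran 2/2, Tanaka 2/2, Quispe 2/2, Andersen 2/2 — all within limits.

Yes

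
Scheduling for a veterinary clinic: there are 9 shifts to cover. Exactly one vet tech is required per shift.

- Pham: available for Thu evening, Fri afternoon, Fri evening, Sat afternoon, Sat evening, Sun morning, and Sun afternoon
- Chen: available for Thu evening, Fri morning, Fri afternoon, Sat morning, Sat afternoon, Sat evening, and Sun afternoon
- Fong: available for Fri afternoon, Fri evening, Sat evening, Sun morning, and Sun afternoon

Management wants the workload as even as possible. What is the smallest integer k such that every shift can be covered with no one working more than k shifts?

3

With 3 vet techs and 9 worker-slots to fill, someone must work at least ⌈9/3⌉ = 3 shifts, so k ≥ 3.
k = 3 works: Thu evening→Pham, Fri morning→Chen, Fri afternoon→Chen, Fri evening→Pham, Sat morning→Chen, Sat afternoon→Pham, Sat evening→Fong, Sun morning→Fong, Sun afternoon→Fong.
Loads: Pham 3, Chen 3, Fong 3 — all ≤ 3.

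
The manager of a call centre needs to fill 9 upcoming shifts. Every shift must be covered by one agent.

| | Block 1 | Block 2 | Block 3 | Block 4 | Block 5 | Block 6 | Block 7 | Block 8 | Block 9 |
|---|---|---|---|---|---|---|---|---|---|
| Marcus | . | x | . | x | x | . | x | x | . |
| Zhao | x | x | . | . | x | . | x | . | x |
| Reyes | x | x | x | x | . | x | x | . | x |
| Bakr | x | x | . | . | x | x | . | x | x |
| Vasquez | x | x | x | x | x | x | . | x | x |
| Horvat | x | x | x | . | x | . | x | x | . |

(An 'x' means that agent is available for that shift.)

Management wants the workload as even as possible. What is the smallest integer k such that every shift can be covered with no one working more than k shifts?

2

With 6 agents and 9 worker-slots to fill, someone must work at least ⌈9/6⌉ = 2 shifts, so k ≥ 2.
k = 2 works: Block 1→Zhao, Block 2→Vasquez, Block 3→Reyes, Block 4→Marcus, Block 5→Bakr, Block 6→Reyes, Block 7→Marcus, Block 8→Bakr, Block 9→Zhao.
Loads: Marcus 2, Zhao 2, Reyes 2, Bakr 2, Vasquez 1, Horvat 0 — all ≤ 2.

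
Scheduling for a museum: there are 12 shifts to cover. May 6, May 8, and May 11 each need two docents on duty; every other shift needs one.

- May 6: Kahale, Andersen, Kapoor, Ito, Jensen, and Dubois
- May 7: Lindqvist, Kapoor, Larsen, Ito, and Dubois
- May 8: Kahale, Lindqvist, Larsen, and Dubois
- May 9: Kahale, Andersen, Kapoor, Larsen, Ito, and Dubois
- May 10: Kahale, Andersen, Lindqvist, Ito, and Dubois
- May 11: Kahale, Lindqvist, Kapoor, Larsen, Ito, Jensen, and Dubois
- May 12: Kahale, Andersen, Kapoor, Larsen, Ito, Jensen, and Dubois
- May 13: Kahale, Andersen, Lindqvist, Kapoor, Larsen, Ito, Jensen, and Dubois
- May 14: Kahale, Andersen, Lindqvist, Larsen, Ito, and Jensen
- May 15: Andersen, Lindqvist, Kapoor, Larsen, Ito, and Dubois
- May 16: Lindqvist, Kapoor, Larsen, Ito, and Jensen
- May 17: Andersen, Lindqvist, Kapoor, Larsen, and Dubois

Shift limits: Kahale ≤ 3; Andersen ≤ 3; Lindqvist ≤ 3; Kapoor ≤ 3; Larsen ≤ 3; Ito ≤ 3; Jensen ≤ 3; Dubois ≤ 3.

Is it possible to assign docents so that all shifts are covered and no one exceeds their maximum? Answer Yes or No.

Yes

One valid schedule: May 6→Kapoor+Ito, May 7→Lindqvist, May 8→Kahale+Lindqvist, May 9→Kahale, May 10→Kahale, May 11→Larsen+Ito, May 12→Kapoor, May 13→Kapoor, May 14→Andersen, May 15→Andersen, May 16→Lindqvist, May 17→Andersen.
Loads: Kahale 3/3, Andersen 3/3, Lindqvist 3/3, Kapoor 3/3, Larsen 1/3, Ito 2/3, Jensen 0/3, Dubois 0/3 — all within limits.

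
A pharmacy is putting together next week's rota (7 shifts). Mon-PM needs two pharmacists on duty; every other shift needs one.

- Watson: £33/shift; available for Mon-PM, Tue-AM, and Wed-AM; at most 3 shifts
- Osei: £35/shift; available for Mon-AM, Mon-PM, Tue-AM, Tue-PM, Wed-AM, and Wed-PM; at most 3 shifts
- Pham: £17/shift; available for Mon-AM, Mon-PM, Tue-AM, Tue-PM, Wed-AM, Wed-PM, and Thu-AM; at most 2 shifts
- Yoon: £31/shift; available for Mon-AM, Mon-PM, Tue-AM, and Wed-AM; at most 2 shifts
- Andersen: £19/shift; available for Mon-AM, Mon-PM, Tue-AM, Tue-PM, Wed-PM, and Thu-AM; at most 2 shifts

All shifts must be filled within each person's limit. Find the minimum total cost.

Picking the cheapest available pharmacist for each shift independently would cost £138, but that ignores the shift limits.
An optimal schedule: Mon-AM→Andersen, Mon-PM→Yoon+Watson, Tue-AM→Watson, Tue-PM→Pham, Wed-AM→Yoon, Wed-PM→Andersen, Thu-AM→Pham.
Total: 19 + 31 + 33 + 33 + 17 + 31 + 19 + 17 = £200.

£200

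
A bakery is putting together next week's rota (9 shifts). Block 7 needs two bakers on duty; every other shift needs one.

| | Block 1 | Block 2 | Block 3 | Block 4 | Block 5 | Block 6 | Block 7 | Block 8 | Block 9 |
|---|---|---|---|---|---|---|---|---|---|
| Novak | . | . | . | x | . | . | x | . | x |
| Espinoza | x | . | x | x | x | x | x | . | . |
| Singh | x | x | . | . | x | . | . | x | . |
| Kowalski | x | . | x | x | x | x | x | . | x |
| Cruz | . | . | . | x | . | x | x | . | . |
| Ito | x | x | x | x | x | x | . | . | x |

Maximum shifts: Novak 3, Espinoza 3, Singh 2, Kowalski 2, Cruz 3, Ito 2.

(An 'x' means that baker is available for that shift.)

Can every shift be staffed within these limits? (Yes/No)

Block 8 can only be covered by Singh, so that assignment is forced.
One valid schedule: Block 1→Espinoza, Block 2→Singh, Block 3→Espinoza, Block 4→Novak, Block 5→Espinoza, Block 6→Kowalski, Block 7→Novak+Kowalski, Block 8→Singh, Block 9→Novak.
Loads: Novak 3/3, Espinoza 3/3, Singh 2/2, Kowalski 2/2, Cruz 0/3, Ito 0/2 — all within limits.

Yes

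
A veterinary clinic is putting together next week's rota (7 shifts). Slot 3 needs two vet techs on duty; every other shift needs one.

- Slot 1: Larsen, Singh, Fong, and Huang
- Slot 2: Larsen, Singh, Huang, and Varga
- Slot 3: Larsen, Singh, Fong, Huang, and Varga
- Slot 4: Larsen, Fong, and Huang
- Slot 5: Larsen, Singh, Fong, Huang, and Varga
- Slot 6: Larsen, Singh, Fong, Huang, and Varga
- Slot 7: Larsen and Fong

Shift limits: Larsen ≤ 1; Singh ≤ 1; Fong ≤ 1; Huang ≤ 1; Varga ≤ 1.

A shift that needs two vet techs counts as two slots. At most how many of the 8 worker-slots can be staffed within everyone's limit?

Total capacity across all vet techs is 1+1+1+1+1 = 5, and 8 slots are needed, so at most 5 can be filled.
An assignment achieving 5: Slot 1→Singh, Slot 2→Huang, Slot 3→Varga, Slot 4→Fong, Slot 7→Larsen.
Loads: Larsen 1/1, Singh 1/1, Fong 1/1, Huang 1/1, Varga 1/1.

5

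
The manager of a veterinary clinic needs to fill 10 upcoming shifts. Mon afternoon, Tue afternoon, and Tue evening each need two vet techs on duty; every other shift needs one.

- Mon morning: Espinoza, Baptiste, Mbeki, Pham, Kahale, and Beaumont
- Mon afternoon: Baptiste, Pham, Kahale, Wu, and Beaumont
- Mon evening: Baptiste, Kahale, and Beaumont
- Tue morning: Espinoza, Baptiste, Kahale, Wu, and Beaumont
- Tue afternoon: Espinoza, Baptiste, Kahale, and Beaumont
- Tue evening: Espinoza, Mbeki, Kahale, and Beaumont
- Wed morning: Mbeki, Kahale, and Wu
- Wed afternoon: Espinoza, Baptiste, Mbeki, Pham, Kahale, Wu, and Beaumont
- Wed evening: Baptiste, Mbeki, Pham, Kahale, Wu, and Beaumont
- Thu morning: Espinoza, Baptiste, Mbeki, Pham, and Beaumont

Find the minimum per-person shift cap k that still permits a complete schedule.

2

With 7 vet techs and 13 worker-slots to fill, someone must work at least ⌈13/7⌉ = 2 shifts, so k ≥ 2.
k = 2 works: Mon morning→Baptiste, Mon afternoon→Wu+Beaumont, Mon evening→Baptiste, Tue morning→Espinoza, Tue afternoon→Kahale+Beaumont, Tue evening→Mbeki+Kahale, Wed morning→Mbeki, Wed afternoon→Pham, Wed evening→Pham, Thu morning→Espinoza.
Loads: Espinoza 2, Baptiste 2, Mbeki 2, Pham 2, Kahale 2, Wu 1, Beaumont 2 — all ≤ 2.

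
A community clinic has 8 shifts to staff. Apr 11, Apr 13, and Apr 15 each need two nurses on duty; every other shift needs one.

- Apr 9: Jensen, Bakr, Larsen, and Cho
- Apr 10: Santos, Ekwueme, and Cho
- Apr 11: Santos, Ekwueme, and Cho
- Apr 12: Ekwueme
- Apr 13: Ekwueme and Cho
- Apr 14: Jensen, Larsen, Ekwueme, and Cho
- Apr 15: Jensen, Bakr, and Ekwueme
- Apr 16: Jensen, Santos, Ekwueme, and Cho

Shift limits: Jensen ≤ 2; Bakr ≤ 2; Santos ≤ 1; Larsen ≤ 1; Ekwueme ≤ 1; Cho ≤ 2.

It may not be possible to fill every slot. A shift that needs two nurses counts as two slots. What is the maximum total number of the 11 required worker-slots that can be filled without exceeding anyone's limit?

9

Total capacity across all nurses is 2+2+1+1+1+2 = 9, and 11 slots are needed, so at most 9 can be filled.
An assignment achieving 9: Apr 9→Bakr, Apr 10→Santos, Apr 11→Cho, Apr 12→Ekwueme, Apr 13→Cho, Apr 14→Larsen, Apr 15→Jensen+Bakr, Apr 16→Jensen.
Loads: Jensen 2/2, Bakr 2/2, Santos 1/1, Larsen 1/1, Ekwueme 1/1, Cho 2/2.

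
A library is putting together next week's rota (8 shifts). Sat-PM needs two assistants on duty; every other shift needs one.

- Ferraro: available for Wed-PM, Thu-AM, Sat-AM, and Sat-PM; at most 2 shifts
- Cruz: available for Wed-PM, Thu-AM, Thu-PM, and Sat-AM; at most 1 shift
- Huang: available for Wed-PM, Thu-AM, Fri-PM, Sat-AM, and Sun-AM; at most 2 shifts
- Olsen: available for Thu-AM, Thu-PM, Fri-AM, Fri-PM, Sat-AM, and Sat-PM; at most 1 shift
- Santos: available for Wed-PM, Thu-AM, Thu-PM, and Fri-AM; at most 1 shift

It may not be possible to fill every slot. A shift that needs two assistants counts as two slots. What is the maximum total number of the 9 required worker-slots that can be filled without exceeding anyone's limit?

Total capacity across all assistants is 2+1+2+1+1 = 7, and 9 slots are needed, so at most 7 can be filled.
An assignment achieving 7: Wed-PM→Ferraro, Thu-AM→Santos, Thu-PM→Cruz, Fri-AM→Olsen, Fri-PM→Huang, Sat-PM→Ferraro, Sun-AM→Huang.
Loads: Ferraro 2/2, Cruz 1/1, Huang 2/2, Olsen 1/1, Santos 1/1.

7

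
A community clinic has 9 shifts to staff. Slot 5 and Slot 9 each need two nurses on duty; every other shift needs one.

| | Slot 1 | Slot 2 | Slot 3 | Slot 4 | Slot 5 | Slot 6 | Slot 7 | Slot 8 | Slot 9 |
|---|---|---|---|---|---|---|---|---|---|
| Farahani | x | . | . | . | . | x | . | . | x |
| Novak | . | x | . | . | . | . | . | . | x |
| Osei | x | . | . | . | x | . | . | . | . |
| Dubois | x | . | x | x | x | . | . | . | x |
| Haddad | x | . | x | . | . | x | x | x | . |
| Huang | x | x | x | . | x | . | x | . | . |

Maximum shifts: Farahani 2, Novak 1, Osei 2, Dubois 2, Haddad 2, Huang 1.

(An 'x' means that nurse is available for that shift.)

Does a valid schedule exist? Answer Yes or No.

Total capacity is 2+1+2+2+2+1 = 10 but 11 worker-slots are needed — infeasible.

No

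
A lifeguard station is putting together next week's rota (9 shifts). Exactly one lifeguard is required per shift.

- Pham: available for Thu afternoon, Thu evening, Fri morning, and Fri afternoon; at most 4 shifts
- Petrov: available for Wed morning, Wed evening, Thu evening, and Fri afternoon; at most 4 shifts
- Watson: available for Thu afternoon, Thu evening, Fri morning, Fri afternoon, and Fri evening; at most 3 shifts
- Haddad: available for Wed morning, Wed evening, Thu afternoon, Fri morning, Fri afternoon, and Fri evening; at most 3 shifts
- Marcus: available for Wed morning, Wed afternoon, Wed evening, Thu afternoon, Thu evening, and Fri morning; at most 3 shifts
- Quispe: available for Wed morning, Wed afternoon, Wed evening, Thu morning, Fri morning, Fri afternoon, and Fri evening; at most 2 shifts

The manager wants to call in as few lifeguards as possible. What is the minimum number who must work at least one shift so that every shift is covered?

9 slots to fill and no one can take more than 4, so at least ⌈9/4⌉ = 3 lifeguards are needed.
Pham, Haddad, and Quispe alone can cover everything: Wed morning→Haddad, Wed afternoon→Quispe, Wed evening→Haddad, Thu morning→Quispe, Thu afternoon→Pham, Thu evening→Pham, Fri morning→Pham, Fri afternoon→Pham, Fri evening→Haddad.

3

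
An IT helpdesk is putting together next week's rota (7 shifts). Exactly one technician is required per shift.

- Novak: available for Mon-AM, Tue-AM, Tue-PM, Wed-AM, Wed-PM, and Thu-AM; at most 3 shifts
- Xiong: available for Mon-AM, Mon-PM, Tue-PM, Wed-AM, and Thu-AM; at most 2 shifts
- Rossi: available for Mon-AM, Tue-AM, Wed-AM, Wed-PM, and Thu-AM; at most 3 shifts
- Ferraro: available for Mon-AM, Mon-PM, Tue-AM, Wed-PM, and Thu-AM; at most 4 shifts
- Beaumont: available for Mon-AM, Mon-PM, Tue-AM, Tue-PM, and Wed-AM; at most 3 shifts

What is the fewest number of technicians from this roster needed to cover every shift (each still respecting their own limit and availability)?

7 slots to fill and no one can take more than 4, so at least ⌈7/4⌉ = 2 technicians are needed.
Novak and Ferraro alone can cover everything: Mon-AM→Novak, Mon-PM→Ferraro, Tue-AM→Ferraro, Tue-PM→Novak, Wed-AM→Novak, Wed-PM→Ferraro, Thu-AM→Ferraro.

2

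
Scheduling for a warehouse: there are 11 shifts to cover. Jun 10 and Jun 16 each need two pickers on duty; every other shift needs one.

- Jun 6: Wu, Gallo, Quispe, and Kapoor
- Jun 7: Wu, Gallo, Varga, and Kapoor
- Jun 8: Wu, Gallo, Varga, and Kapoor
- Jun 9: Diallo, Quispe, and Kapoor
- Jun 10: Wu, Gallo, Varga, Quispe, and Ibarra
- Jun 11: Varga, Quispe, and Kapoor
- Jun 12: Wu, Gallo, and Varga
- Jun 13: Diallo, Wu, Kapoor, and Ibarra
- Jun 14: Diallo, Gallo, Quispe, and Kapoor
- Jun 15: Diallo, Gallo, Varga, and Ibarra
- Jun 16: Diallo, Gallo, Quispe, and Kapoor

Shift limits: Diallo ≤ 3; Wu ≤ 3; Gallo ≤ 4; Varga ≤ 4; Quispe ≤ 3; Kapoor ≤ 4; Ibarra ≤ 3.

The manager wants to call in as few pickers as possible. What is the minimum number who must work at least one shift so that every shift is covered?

13 slots to fill and no one can take more than 4, so at least ⌈13/4⌉ = 4 pickers are needed.
Diallo, Wu, Gallo, and Varga alone can cover everything: Jun 6→Wu, Jun 7→Wu, Jun 8→Wu, Jun 9→Diallo, Jun 10→Gallo+Varga, Jun 11→Varga, Jun 12→Gallo, Jun 13→Diallo, Jun 14→Gallo, Jun 15→Varga, Jun 16→Diallo+Gallo.

4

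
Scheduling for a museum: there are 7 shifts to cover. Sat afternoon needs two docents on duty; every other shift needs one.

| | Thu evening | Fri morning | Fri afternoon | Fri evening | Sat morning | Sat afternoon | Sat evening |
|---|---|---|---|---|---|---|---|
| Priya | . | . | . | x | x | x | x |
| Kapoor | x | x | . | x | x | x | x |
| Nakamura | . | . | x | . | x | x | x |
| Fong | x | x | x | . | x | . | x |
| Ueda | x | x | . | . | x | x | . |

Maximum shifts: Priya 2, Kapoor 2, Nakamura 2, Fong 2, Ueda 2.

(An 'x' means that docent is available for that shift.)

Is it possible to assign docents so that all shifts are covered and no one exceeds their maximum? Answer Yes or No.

One valid schedule: Thu evening→Kapoor, Fri morning→Kapoor, Fri afternoon→Nakamura, Fri evening→Priya, Sat morning→Fong, Sat afternoon→Nakamura+Ueda, Sat evening→Priya.
Loads: Priya 2/2, Kapoor 2/2, Nakamura 2/2, Fong 1/2, Ueda 1/2 — all within limits.

Yes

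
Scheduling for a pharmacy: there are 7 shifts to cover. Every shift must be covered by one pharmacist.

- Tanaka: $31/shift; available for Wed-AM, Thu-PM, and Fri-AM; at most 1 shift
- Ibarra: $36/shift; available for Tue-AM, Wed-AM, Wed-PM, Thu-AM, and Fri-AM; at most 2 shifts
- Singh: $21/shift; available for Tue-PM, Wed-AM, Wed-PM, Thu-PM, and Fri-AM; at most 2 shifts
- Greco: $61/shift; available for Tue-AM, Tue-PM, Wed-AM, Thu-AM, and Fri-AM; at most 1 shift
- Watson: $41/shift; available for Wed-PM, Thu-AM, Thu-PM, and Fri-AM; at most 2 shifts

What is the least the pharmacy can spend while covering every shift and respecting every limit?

Picking the cheapest available pharmacist for each shift independently would cost $177, but that ignores the shift limits.
An optimal schedule: Tue-AM→Ibarra, Tue-PM→Singh, Wed-AM→Tanaka, Wed-PM→Singh, Thu-AM→Ibarra, Thu-PM→Watson, Fri-AM→Watson.
Total: 36 + 21 + 31 + 21 + 36 + 41 + 41 = $227.

$227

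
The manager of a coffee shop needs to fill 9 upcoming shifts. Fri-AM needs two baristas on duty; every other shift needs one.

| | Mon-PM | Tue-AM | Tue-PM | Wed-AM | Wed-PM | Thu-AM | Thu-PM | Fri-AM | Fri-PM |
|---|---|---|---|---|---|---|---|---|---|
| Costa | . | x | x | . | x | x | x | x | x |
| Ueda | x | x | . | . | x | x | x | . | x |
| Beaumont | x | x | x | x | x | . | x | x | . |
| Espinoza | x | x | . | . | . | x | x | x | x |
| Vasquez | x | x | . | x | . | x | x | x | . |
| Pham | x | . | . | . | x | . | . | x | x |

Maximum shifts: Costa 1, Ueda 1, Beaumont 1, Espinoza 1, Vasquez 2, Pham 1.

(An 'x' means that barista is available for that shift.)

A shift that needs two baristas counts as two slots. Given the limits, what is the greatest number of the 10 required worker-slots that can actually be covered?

Total capacity across all baristas is 1+1+1+1+2+1 = 7, and 10 slots are needed, so at most 7 can be filled.
An assignment achieving 7: Mon-PM→Vasquez, Tue-AM→Vasquez, Tue-PM→Costa, Wed-AM→Beaumont, Wed-PM→Ueda, Thu-AM→Espinoza, Fri-PM→Pham.
Loads: Costa 1/1, Ueda 1/1, Beaumont 1/1, Espinoza 1/1, Vasquez 2/2, Pham 1/1.

7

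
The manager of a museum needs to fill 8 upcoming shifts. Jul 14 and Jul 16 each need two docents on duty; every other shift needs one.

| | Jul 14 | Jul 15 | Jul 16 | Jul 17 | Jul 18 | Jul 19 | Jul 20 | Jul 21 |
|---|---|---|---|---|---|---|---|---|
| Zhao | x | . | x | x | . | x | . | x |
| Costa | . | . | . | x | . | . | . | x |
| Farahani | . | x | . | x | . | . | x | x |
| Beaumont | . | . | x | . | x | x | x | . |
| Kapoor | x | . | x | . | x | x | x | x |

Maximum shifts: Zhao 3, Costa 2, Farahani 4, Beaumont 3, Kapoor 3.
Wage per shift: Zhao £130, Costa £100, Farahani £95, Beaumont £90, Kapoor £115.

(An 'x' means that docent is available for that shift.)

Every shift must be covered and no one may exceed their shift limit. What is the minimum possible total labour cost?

Jul 14 can only be covered by Zhao and Kapoor, so that assignment is forced.
Jul 15 can only be covered by Farahani, so that assignment is forced.
Picking the cheapest available docent for each shift independently would cost £1005, but that ignores the shift limits.
An optimal schedule: Jul 14→Kapoor+Zhao, Jul 15→Farahani, Jul 16→Beaumont+Kapoor, Jul 17→Farahani, Jul 18→Beaumont, Jul 19→Beaumont, Jul 20→Farahani, Jul 21→Farahani.
Total: 115 + 130 + 95 + 90 + 115 + 95 + 90 + 90 + 95 + 95 = £1010.

£1010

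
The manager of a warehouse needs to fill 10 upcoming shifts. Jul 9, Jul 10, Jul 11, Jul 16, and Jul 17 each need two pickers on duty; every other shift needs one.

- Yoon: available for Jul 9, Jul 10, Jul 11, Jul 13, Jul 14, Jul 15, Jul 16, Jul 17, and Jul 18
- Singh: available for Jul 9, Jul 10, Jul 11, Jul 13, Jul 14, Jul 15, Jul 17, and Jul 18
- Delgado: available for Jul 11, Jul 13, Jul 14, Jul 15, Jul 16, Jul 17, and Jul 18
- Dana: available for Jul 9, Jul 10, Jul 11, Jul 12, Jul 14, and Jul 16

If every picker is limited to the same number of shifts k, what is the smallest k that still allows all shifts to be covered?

With 4 pickers and 15 worker-slots to fill, someone must work at least ⌈15/4⌉ = 4 shifts, so k ≥ 4.
k = 4 works: Jul 9→Yoon+Singh, Jul 10→Yoon+Singh, Jul 11→Delgado+Dana, Jul 12→Dana, Jul 13→Yoon, Jul 14→Delgado, Jul 15→Yoon, Jul 16→Delgado+Dana, Jul 17→Singh+Delgado, Jul 18→Singh.
Loads: Yoon 4, Singh 4, Delgado 4, Dana 3 — all ≤ 4.

4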